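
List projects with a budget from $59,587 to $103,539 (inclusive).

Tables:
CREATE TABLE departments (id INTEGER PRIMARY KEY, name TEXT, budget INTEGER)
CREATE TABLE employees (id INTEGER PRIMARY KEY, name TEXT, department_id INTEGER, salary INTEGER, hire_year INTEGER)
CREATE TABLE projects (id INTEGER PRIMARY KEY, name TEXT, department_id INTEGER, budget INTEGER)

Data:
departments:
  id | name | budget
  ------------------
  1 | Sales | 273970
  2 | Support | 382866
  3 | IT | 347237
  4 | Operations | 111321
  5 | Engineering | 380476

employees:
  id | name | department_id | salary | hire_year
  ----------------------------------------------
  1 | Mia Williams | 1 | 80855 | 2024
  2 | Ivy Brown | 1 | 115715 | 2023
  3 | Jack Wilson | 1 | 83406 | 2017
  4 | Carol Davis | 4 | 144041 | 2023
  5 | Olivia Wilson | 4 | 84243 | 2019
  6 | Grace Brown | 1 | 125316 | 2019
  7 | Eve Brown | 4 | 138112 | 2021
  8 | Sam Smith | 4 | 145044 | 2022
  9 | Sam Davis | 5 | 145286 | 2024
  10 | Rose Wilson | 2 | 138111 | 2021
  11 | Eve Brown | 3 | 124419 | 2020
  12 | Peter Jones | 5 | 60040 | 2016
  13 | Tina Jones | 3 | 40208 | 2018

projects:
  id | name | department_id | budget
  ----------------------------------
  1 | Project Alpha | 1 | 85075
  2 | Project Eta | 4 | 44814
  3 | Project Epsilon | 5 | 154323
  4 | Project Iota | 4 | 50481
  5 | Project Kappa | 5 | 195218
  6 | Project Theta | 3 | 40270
SELECT name, budget FROM projects WHERE budget BETWEEN 59587 AND 103539

Execution result:
name | budget
Project Alpha | 85075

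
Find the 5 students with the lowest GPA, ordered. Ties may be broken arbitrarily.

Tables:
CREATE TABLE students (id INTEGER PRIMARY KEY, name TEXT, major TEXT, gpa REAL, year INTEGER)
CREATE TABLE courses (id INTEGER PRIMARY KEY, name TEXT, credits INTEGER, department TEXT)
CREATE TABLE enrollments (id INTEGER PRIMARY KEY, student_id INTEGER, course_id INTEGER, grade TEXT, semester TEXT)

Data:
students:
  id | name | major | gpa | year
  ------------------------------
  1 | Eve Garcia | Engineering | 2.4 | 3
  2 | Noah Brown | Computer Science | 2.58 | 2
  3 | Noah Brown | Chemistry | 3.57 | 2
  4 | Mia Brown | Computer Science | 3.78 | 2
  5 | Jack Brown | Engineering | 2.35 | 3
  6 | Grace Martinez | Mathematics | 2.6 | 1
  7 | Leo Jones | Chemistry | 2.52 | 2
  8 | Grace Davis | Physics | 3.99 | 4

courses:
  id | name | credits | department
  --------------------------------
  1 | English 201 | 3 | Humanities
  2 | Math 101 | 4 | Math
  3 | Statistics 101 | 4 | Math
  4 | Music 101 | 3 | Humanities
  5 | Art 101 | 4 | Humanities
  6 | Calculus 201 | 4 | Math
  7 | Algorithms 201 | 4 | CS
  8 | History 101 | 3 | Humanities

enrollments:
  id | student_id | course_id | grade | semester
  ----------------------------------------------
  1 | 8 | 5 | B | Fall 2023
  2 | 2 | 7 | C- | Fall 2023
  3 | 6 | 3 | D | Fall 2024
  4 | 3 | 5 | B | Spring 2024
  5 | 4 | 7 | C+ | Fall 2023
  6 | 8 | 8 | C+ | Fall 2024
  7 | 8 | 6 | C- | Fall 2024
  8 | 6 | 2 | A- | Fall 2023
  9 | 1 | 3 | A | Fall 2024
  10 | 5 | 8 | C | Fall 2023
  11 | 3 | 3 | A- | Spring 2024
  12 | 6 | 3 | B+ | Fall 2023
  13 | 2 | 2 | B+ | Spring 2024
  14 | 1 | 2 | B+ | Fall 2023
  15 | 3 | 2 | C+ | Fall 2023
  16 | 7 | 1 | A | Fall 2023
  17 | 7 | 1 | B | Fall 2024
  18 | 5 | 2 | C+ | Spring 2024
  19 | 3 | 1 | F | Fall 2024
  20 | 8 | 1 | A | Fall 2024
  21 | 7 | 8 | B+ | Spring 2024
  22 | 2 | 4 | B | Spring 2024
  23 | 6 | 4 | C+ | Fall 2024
SELECT name, gpa FROM students ORDER BY gpa ASC LIMIT 5

Execution result:
name | gpa
Jack Brown | 2.35
Eve Garcia | 2.40
Leo Jones | 2.52
Noah Brown | 2.58
Grace Martinez | 2.60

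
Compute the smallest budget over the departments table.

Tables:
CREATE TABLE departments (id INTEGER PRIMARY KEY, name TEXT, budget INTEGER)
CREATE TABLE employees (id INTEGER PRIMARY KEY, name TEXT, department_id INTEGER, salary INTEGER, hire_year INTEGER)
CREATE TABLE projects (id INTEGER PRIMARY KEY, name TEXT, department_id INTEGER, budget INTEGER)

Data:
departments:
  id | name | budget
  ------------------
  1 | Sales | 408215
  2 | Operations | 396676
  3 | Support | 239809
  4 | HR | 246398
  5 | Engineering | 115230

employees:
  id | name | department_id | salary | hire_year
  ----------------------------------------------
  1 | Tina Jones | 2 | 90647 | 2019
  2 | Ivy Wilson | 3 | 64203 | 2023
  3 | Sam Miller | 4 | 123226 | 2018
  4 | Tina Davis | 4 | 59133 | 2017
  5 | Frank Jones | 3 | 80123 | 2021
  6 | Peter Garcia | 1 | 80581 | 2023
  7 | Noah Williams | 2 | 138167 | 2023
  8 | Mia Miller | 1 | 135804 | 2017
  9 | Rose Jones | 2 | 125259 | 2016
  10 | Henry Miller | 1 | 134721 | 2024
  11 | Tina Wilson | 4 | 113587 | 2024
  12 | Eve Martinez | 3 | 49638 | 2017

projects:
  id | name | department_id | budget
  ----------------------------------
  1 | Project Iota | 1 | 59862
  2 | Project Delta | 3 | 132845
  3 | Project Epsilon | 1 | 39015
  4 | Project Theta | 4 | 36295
SELECT MIN(budget) FROM departments

Execution result:
115230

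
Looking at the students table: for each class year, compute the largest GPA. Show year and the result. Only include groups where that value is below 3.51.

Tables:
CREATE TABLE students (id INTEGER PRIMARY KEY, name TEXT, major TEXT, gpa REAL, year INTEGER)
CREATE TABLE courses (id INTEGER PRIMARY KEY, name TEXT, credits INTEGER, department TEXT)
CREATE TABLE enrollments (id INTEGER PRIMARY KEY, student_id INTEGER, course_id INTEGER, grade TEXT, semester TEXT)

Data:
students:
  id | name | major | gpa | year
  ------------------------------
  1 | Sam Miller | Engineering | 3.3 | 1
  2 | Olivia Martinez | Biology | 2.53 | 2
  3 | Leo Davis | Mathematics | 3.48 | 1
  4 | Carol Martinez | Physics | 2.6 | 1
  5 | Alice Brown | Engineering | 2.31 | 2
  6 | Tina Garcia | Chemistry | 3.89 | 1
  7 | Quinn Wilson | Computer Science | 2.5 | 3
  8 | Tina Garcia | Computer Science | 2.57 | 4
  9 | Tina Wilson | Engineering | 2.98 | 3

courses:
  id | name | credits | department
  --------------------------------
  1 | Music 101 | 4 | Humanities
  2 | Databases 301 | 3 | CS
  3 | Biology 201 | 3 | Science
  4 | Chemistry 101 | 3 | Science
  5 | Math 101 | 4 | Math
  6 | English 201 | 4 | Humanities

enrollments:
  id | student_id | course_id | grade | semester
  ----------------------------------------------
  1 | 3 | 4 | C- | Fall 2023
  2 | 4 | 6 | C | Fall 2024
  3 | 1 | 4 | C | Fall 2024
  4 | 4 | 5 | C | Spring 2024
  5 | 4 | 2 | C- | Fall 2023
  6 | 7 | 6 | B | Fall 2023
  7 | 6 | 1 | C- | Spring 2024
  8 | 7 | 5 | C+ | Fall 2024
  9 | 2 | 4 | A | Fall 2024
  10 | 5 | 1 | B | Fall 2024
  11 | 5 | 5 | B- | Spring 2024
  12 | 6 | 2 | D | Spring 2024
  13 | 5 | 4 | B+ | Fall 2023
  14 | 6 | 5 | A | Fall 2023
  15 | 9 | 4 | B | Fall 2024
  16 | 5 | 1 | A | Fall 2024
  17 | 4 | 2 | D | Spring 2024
SELECT year, MAX(gpa) AS max_gpa FROM students GROUP BY year HAVING MAX(gpa) < 3.51

Execution result:
year | max_gpa
2 | 2.53
3 | 2.98
4 | 2.57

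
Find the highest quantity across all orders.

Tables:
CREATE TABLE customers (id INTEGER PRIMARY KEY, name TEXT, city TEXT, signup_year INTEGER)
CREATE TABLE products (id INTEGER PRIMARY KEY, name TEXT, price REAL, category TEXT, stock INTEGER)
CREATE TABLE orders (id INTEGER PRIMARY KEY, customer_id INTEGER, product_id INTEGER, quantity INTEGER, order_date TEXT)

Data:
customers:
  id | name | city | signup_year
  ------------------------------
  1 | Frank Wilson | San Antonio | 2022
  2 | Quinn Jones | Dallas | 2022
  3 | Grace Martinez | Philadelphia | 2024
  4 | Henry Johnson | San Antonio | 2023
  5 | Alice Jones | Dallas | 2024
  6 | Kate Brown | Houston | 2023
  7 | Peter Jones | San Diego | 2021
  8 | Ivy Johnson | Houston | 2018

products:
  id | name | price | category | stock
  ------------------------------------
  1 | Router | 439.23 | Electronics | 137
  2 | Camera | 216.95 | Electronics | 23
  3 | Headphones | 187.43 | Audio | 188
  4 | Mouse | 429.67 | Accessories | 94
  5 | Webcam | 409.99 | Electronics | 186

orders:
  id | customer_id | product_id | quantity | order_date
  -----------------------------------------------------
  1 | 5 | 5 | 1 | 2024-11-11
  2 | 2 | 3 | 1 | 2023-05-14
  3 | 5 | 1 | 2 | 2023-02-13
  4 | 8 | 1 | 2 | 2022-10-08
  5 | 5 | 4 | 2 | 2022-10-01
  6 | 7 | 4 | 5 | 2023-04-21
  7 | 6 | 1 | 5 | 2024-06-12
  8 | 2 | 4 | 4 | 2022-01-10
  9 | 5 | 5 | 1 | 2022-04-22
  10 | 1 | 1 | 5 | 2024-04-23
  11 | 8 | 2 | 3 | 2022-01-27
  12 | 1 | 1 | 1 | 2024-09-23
SELECT MAX(quantity) FROM orders

Execution result:
5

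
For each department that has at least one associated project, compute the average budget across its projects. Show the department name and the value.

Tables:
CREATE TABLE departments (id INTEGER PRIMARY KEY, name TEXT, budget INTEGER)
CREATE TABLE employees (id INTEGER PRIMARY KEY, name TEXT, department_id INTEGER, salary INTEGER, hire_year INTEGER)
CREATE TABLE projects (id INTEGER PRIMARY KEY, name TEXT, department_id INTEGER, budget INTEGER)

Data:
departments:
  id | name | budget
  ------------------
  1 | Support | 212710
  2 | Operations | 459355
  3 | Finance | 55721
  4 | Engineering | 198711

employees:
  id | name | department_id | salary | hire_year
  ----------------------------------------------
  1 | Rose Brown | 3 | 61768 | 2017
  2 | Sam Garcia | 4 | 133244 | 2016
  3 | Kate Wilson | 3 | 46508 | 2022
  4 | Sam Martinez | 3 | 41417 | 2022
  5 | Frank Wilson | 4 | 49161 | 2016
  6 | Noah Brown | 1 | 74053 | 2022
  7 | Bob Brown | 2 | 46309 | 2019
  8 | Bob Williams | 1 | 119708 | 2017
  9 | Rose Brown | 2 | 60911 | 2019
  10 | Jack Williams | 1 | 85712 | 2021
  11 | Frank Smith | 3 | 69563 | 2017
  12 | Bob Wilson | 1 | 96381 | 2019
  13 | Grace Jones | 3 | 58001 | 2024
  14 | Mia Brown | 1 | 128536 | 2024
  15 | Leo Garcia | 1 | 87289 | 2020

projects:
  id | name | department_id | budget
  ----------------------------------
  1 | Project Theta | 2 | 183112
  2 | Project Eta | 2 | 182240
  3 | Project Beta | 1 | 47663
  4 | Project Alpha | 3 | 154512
SELECT p.name, AVG(c.budget) AS avg_budget FROM projects c JOIN departments p ON c.department_id = p.id GROUP BY p.id, p.name

Execution result:
name | avg_budget
Support | 47663.00
Operations | 182676.00
Finance | 154512.00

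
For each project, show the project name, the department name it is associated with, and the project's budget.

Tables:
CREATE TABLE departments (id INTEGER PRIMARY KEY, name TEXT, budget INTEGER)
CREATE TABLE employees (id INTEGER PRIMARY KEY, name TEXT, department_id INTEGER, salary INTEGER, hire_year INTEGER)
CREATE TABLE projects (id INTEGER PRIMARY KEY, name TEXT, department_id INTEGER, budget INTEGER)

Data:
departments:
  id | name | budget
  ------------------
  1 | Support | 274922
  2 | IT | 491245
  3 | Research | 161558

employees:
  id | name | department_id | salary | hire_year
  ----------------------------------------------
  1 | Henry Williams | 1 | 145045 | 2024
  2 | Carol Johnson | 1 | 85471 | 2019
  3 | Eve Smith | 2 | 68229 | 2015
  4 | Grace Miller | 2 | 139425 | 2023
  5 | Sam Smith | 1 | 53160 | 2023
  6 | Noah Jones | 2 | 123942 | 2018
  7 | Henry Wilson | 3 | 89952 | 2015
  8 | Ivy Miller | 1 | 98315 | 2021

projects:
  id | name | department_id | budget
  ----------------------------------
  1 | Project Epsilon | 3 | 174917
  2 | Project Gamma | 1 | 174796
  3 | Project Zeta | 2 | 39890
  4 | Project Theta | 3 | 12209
SELECT c.name, p.name AS department, c.budget FROM projects c JOIN departments p ON c.department_id = p.id

Execution result:
name | department | budget
Project Epsilon | Research | 174917
Project Gamma | Support | 174796
Project Zeta | IT | 39890
Project Theta | Research | 12209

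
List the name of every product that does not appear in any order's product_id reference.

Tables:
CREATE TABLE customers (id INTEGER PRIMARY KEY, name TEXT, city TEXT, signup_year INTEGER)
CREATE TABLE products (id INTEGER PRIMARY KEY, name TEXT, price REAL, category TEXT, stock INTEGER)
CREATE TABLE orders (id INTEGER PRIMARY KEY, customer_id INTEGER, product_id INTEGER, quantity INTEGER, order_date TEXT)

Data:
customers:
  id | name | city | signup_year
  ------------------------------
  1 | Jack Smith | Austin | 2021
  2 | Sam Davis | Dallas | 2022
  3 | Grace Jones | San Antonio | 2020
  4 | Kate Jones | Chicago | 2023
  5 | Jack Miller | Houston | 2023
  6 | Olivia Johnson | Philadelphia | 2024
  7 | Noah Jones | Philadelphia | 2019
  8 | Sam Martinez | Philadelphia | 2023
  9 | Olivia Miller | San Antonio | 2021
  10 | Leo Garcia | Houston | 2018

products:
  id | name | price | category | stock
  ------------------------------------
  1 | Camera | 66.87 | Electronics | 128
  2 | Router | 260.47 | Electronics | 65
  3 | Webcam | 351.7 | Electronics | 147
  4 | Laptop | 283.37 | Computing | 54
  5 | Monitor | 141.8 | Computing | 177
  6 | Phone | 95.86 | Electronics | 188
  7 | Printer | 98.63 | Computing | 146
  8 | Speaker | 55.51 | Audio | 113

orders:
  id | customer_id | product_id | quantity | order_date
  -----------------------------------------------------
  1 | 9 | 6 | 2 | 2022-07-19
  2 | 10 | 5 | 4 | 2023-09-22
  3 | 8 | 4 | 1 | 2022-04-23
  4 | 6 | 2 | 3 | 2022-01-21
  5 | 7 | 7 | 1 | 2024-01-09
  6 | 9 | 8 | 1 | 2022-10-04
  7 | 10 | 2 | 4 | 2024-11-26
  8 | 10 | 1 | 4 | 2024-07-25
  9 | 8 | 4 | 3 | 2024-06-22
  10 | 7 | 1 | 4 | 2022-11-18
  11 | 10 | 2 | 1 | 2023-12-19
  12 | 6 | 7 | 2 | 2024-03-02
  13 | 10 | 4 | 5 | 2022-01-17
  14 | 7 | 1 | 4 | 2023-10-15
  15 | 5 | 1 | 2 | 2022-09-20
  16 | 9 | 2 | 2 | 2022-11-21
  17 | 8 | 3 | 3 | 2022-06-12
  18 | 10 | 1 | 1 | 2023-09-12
SELECT p.name FROM products p LEFT JOIN orders c ON c.product_id = p.id WHERE c.id IS NULL

Execution result:
(no rows)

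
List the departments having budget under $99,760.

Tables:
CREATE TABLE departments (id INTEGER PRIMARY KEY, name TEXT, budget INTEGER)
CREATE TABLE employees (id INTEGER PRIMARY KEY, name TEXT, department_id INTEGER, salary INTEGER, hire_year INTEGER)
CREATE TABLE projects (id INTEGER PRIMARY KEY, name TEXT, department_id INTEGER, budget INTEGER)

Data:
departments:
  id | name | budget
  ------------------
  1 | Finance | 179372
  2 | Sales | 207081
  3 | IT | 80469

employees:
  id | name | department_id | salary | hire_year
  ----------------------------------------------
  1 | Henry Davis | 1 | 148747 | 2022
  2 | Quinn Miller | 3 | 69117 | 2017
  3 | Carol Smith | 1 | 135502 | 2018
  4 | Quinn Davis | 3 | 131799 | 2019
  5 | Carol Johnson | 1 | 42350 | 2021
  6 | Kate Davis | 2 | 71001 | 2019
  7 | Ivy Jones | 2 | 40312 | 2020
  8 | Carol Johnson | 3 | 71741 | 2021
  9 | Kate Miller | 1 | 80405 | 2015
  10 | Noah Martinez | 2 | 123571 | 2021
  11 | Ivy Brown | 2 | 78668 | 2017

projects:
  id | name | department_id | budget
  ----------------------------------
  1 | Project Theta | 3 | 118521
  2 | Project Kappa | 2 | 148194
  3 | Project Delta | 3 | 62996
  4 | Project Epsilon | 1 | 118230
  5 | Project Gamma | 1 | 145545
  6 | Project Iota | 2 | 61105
SELECT name, budget FROM departments WHERE budget < 99760

Execution result:
name | budget
IT | 80469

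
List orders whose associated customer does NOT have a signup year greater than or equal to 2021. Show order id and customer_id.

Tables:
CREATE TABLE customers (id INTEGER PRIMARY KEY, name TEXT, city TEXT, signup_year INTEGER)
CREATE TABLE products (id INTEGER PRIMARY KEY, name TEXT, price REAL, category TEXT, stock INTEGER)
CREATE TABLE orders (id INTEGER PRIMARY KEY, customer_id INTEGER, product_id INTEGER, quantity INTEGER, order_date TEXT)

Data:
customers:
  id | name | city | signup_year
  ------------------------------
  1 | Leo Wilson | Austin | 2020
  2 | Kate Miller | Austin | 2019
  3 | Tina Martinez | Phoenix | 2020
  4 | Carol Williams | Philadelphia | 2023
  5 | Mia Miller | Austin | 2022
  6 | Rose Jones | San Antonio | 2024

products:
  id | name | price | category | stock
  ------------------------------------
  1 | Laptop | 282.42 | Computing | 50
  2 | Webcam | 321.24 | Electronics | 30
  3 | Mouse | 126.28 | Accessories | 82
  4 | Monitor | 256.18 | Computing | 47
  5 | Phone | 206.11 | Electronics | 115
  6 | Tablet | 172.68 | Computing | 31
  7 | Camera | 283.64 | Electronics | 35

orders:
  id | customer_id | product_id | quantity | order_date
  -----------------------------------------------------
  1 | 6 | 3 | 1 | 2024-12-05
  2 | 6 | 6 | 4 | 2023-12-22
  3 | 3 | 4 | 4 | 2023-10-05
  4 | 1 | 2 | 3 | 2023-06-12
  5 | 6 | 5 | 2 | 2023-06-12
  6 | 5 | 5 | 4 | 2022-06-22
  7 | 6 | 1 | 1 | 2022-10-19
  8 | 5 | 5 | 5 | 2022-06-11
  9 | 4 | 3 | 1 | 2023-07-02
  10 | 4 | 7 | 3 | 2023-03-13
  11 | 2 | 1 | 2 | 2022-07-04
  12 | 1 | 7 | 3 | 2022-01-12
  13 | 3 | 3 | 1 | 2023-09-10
SELECT id, customer_id FROM orders WHERE customer_id NOT IN (SELECT id FROM customers WHERE signup_year >= 2021)

Execution result:
id | customer_id
3 | 3
4 | 1
11 | 2
12 | 1
13 | 3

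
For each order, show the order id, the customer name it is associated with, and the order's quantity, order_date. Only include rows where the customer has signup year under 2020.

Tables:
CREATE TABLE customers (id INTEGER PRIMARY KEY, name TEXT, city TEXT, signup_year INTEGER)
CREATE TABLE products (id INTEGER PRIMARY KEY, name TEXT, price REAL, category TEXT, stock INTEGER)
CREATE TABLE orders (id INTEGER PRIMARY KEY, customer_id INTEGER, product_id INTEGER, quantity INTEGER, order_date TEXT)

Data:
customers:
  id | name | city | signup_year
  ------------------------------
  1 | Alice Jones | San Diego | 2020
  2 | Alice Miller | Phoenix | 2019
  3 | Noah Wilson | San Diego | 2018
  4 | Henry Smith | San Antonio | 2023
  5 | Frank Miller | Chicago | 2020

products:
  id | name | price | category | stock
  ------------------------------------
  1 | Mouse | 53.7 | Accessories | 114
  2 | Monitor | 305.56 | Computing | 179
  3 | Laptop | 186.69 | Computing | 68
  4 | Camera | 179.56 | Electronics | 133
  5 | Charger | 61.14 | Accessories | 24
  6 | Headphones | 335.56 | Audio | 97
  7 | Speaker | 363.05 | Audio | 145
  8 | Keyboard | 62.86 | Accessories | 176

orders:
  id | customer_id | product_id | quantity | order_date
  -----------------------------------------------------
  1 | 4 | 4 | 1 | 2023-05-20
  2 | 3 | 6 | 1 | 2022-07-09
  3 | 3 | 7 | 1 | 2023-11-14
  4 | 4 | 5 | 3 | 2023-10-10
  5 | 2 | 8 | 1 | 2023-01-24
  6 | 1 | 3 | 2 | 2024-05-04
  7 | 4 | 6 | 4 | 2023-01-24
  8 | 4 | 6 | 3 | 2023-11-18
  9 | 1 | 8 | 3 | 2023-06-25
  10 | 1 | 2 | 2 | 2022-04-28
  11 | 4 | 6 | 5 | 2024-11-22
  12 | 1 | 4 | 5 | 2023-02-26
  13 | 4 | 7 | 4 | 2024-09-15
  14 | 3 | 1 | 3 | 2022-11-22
SELECT c.id, p.name AS customer, c.quantity, c.order_date FROM orders c JOIN customers p ON c.customer_id = p.id WHERE p.signup_year < 2020

Execution result:
id | customer | quantity | order_date
2 | Noah Wilson | 1 | 2022-07-09
3 | Noah Wilson | 1 | 2023-11-14
5 | Alice Miller | 1 | 2023-01-24
14 | Noah Wilson | 3 | 2022-11-22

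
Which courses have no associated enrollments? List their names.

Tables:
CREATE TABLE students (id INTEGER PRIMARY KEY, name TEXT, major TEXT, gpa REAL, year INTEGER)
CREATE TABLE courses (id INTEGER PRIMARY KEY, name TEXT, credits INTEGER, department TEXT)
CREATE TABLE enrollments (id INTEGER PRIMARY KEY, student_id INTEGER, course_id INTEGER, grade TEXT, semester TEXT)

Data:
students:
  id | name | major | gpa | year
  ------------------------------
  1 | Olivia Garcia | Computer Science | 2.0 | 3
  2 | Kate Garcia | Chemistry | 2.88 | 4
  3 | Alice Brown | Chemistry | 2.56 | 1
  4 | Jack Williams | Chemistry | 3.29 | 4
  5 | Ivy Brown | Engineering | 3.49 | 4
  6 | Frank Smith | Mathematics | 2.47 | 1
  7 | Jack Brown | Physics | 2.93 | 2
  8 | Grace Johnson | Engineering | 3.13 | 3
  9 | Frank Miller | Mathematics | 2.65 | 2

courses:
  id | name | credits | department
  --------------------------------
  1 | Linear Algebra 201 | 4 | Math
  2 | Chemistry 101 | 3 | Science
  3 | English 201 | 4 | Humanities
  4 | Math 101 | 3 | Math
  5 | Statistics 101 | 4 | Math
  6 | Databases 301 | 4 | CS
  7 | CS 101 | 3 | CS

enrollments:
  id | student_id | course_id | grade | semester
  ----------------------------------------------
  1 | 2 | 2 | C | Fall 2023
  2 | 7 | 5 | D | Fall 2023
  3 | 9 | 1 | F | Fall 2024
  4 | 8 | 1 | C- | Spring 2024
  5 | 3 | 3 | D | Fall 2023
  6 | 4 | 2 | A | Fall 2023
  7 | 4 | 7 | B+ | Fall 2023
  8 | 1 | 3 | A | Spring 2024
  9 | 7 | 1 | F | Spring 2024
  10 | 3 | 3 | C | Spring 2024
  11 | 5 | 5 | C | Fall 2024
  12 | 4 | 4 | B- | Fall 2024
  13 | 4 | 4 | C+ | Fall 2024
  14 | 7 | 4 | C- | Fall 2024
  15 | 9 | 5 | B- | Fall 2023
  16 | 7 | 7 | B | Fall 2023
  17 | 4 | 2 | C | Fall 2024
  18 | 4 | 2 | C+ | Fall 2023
SELECT p.name FROM courses p LEFT JOIN enrollments c ON c.course_id = p.id WHERE c.id IS NULL

Execution result:
Databases 301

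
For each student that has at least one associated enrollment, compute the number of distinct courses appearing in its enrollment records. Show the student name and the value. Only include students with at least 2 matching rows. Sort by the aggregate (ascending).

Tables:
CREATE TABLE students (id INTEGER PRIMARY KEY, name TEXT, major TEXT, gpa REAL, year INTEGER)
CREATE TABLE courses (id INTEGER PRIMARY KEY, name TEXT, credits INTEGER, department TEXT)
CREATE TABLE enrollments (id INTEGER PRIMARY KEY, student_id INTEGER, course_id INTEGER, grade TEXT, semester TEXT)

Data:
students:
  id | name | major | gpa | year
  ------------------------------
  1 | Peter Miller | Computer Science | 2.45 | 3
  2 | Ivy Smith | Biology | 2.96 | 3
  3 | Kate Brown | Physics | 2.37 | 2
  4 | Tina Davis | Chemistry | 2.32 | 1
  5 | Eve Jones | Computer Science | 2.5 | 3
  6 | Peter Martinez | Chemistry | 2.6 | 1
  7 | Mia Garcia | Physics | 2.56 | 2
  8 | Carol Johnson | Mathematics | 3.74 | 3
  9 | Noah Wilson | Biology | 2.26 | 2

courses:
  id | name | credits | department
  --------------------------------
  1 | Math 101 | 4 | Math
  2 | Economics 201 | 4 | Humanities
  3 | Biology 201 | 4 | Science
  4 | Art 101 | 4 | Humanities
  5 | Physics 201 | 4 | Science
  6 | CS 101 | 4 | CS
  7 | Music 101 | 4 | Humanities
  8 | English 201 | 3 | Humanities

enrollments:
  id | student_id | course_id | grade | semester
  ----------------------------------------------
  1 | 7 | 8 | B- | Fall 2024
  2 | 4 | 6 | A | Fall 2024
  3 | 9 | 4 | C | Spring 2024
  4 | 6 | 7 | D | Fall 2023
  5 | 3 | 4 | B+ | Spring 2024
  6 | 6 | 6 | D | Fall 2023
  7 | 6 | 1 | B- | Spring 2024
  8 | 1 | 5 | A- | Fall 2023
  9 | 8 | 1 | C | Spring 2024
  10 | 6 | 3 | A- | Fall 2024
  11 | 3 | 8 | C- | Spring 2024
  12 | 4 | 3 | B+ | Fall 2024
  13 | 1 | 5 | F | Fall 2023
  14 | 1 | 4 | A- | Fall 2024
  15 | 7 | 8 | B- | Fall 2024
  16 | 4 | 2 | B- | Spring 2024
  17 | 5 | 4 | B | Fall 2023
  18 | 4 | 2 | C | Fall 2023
SELECT p.name, COUNT(DISTINCT c.course_id) AS distinct_course_count FROM enrollments c JOIN students p ON c.student_id = p.id GROUP BY p.id, p.name HAVING COUNT(*) >= 2 ORDER BY distinct_course_count ASC

Execution result:
name | distinct_course_count
Mia Garcia | 1
Peter Miller | 2
Kate Brown | 2
Tina Davis | 3
Peter Martinez | 4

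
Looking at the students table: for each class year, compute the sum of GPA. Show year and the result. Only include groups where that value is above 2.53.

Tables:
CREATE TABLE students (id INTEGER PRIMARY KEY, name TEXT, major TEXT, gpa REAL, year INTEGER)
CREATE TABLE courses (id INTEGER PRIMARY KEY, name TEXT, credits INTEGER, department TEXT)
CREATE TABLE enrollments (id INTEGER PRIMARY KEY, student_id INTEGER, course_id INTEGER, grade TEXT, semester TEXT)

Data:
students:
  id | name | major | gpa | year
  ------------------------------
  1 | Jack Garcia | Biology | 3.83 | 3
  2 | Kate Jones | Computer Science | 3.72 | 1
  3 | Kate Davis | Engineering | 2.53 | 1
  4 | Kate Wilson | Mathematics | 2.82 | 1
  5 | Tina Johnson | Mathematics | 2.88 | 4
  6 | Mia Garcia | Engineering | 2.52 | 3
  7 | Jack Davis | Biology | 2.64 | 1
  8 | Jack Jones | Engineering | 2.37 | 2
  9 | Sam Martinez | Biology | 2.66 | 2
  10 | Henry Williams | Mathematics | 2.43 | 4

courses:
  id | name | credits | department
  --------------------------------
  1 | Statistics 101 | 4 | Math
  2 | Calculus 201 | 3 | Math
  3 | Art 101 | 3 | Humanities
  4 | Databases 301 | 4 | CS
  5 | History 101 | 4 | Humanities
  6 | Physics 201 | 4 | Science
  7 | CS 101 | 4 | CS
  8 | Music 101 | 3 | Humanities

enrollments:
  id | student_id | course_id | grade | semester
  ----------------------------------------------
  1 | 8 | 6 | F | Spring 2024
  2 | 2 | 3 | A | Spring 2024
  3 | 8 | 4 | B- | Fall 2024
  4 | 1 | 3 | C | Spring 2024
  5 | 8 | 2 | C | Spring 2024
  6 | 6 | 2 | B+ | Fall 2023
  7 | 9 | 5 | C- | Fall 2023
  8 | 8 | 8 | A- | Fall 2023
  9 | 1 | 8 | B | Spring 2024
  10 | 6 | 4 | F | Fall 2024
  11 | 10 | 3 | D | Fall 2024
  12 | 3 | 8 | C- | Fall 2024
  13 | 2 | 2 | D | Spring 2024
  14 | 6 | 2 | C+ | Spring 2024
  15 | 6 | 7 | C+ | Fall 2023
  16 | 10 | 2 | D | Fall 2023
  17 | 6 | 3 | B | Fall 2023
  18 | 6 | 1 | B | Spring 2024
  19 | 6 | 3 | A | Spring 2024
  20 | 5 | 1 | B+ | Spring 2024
SELECT year, SUM(gpa) AS sum_gpa FROM students GROUP BY year HAVING SUM(gpa) > 2.53

Execution result:
year | sum_gpa
1 | 11.71
2 | 5.03
3 | 6.35
4 | 5.31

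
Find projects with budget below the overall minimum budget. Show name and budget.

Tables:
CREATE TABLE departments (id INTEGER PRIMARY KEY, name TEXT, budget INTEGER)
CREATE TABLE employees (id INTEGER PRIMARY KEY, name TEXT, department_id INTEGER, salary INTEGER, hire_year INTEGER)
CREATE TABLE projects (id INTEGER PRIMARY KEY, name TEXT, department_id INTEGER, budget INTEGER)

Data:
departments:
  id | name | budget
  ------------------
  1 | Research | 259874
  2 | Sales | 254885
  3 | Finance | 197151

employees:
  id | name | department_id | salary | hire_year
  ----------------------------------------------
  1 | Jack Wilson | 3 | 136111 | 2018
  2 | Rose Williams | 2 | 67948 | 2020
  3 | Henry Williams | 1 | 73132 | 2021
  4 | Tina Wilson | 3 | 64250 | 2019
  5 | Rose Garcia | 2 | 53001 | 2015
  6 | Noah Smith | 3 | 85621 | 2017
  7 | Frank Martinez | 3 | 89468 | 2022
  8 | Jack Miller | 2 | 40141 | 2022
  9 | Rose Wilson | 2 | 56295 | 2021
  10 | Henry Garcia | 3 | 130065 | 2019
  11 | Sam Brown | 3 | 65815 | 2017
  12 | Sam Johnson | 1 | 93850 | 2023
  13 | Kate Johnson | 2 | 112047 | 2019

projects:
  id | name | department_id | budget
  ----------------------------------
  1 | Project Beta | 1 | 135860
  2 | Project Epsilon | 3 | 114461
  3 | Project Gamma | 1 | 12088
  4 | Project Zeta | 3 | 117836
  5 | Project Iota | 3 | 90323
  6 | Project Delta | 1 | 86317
SELECT name, budget FROM projects WHERE budget < (SELECT MIN(budget) FROM projects)

Execution result:
(no rows)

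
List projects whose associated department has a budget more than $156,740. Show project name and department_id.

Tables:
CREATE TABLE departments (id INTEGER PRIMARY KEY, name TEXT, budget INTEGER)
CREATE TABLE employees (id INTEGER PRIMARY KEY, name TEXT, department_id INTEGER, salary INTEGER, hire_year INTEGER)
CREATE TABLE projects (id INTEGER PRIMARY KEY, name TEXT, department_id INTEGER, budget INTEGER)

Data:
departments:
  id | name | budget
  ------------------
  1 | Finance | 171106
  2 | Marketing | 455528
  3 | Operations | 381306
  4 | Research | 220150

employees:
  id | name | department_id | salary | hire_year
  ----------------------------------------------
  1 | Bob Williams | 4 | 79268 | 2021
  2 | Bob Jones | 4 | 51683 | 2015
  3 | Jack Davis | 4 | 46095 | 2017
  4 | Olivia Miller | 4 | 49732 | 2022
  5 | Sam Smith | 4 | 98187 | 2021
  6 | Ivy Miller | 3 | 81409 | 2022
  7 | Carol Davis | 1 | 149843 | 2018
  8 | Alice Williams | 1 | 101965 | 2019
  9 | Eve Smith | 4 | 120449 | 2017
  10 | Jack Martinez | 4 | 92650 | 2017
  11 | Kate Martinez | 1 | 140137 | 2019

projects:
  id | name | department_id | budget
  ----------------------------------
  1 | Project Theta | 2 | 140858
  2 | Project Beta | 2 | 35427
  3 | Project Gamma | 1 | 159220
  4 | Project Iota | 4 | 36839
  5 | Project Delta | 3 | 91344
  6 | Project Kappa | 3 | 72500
SELECT name, department_id FROM projects WHERE department_id IN (SELECT id FROM departments WHERE budget > 156740)

Execution result:
name | department_id
Project Theta | 2
Project Beta | 2
Project Gamma | 1
Project Iota | 4
Project Delta | 3
Project Kappa | 3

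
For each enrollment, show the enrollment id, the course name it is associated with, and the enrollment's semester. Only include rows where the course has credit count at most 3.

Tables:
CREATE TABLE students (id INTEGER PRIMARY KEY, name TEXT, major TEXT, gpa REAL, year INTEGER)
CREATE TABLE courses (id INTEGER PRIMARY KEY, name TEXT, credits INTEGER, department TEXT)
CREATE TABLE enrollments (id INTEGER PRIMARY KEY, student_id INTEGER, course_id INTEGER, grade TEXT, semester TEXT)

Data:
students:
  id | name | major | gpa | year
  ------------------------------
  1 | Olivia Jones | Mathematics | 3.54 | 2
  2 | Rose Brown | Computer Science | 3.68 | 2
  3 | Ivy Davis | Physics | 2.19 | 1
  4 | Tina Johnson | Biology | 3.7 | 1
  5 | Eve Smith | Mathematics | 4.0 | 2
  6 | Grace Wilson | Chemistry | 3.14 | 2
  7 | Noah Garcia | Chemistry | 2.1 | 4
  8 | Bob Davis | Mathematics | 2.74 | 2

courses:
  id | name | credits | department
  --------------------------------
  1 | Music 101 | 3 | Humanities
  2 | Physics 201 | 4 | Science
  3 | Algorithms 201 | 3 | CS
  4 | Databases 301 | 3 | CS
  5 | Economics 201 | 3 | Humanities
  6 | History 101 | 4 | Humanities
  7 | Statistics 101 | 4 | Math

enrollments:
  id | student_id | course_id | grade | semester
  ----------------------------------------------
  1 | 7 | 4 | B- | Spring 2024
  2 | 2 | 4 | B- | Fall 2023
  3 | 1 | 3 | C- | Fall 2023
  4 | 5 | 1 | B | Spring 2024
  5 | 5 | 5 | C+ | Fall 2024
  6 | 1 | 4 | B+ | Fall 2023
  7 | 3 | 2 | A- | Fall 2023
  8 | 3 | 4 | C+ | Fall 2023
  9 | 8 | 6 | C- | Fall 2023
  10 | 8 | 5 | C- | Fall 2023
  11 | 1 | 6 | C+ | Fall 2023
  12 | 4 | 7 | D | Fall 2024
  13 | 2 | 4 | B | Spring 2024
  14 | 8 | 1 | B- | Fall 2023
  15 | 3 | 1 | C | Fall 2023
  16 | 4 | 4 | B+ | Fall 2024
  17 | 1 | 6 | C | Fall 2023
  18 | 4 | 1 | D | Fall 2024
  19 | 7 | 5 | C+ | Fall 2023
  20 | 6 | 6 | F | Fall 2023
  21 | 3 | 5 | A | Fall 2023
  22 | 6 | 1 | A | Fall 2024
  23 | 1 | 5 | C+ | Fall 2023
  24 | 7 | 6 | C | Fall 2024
SELECT c.id, p.name AS course, c.semester FROM enrollments c JOIN courses p ON c.course_id = p.id WHERE p.credits <= 3

Execution result:
id | course | semester
1 | Databases 301 | Spring 2024
2 | Databases 301 | Fall 2023
3 | Algorithms 201 | Fall 2023
4 | Music 101 | Spring 2024
5 | Economics 201 | Fall 2024
6 | Databases 301 | Fall 2023
8 | Databases 301 | Fall 2023
10 | Economics 201 | Fall 2023
13 | Databases 301 | Spring 2024
14 | Music 101 | Fall 2023
15 | Music 101 | Fall 2023
16 | Databases 301 | Fall 2024
18 | Music 101 | Fall 2024
19 | Economics 201 | Fall 2023
21 | Economics 201 | Fall 2023
22 | Music 101 | Fall 2024
23 | Economics 201 | Fall 2023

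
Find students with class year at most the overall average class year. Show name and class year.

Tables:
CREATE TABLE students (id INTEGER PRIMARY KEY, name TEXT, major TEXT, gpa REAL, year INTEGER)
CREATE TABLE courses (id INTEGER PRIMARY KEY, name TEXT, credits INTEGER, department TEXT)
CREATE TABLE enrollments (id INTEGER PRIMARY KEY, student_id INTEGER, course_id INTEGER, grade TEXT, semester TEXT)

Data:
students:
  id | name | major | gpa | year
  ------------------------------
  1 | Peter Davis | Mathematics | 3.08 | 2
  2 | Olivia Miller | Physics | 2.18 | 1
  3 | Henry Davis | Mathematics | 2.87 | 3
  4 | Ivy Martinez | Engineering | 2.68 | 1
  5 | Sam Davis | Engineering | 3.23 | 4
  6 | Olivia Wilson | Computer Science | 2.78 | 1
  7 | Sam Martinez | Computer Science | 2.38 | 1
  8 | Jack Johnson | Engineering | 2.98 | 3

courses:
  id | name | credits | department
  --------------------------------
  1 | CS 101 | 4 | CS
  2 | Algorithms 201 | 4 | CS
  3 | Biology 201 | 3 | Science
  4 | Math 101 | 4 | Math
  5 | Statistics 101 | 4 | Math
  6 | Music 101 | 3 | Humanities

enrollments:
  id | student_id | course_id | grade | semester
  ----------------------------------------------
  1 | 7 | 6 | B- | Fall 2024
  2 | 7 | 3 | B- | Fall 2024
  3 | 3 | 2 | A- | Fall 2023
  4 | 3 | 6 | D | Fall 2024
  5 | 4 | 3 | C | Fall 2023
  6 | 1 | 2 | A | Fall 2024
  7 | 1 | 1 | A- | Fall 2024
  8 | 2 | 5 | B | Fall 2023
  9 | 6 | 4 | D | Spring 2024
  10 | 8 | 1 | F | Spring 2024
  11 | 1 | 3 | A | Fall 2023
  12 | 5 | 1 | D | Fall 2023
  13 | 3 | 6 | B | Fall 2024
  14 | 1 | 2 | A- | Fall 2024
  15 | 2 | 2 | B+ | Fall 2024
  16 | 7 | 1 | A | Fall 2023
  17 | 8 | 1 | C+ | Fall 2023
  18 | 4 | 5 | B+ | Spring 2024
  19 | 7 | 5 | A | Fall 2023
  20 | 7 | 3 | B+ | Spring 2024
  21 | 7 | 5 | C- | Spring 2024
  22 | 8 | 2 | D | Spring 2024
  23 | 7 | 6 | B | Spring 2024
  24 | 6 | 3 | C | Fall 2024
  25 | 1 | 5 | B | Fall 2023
SELECT name, year FROM students WHERE year <= (SELECT AVG(year) FROM students)

Execution result:
name | year
Peter Davis | 2
Olivia Miller | 1
Ivy Martinez | 1
Olivia Wilson | 1
Sam Martinez | 1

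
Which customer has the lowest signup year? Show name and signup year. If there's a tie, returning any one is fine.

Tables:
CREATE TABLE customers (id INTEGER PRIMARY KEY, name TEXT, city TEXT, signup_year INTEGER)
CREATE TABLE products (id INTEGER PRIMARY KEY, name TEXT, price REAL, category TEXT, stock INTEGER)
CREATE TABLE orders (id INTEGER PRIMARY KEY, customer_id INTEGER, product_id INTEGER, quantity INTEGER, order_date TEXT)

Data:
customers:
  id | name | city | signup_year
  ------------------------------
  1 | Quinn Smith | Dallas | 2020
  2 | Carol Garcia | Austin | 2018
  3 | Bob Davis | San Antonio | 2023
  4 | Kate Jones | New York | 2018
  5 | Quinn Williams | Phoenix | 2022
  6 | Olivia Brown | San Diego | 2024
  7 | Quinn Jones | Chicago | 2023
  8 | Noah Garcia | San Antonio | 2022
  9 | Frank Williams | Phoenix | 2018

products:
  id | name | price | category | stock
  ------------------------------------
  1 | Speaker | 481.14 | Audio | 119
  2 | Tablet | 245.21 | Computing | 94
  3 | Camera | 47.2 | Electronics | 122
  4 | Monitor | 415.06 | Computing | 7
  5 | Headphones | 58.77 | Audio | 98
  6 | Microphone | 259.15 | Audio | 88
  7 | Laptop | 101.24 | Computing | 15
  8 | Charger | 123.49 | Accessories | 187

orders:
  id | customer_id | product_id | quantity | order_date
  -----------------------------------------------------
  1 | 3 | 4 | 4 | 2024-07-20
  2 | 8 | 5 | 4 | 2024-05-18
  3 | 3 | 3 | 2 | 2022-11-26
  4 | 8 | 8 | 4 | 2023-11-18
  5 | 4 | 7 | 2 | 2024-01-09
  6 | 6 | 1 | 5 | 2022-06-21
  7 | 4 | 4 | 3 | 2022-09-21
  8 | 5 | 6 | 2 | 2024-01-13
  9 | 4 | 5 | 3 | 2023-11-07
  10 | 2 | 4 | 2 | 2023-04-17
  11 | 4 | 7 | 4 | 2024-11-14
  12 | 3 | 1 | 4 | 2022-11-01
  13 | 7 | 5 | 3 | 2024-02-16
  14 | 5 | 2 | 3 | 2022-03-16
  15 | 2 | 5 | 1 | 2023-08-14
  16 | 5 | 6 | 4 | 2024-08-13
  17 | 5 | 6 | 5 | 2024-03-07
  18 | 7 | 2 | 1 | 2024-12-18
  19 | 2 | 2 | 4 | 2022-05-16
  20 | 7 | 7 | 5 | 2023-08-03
SELECT name, signup_year FROM customers ORDER BY signup_year ASC LIMIT 1

Execution result:
name | signup_year
Carol Garcia | 2018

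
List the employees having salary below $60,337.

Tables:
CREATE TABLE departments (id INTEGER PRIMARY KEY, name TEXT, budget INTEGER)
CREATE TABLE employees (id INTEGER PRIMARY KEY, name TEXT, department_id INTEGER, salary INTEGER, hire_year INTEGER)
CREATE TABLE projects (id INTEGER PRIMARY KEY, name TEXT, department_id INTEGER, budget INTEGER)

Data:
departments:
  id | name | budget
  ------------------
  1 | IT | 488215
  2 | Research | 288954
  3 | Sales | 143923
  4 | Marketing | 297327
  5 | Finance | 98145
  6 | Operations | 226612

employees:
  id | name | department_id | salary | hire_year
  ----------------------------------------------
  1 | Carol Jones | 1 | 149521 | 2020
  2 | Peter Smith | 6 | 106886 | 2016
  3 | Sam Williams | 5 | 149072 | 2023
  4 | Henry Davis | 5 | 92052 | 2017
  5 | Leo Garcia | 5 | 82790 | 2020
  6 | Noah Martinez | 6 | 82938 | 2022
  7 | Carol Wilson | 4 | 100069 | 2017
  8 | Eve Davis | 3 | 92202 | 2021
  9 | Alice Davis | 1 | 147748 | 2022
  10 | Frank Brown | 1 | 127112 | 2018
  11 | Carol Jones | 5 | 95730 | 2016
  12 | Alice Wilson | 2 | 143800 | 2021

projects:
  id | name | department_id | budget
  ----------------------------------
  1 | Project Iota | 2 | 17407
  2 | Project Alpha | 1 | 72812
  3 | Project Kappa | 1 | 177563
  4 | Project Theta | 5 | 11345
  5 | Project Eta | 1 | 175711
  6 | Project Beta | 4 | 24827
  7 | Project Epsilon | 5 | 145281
SELECT name, salary FROM employees WHERE salary < 60337

Execution result:
(no rows)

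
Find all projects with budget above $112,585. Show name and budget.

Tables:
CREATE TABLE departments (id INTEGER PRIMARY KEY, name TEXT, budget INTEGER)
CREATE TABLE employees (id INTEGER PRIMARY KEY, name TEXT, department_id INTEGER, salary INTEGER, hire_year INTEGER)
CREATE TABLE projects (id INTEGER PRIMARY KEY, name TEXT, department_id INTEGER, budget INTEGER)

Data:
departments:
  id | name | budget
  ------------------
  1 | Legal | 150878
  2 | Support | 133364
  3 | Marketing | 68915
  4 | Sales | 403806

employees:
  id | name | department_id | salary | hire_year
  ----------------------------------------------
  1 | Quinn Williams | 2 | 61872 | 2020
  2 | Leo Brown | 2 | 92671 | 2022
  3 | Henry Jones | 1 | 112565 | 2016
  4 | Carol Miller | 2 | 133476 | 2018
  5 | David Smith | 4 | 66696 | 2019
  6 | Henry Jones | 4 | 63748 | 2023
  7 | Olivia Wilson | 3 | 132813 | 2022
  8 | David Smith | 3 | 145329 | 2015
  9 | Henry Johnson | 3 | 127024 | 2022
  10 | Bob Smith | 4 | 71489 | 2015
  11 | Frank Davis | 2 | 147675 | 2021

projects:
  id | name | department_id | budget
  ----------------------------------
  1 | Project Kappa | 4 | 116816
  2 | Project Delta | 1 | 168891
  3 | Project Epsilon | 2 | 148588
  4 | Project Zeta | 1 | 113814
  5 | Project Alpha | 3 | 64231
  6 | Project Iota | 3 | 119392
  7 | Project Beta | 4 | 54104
SELECT name, budget FROM projects WHERE budget > 112585

Execution result:
name | budget
Project Kappa | 116816
Project Delta | 168891
Project Epsilon | 148588
Project Zeta | 113814
Project Iota | 119392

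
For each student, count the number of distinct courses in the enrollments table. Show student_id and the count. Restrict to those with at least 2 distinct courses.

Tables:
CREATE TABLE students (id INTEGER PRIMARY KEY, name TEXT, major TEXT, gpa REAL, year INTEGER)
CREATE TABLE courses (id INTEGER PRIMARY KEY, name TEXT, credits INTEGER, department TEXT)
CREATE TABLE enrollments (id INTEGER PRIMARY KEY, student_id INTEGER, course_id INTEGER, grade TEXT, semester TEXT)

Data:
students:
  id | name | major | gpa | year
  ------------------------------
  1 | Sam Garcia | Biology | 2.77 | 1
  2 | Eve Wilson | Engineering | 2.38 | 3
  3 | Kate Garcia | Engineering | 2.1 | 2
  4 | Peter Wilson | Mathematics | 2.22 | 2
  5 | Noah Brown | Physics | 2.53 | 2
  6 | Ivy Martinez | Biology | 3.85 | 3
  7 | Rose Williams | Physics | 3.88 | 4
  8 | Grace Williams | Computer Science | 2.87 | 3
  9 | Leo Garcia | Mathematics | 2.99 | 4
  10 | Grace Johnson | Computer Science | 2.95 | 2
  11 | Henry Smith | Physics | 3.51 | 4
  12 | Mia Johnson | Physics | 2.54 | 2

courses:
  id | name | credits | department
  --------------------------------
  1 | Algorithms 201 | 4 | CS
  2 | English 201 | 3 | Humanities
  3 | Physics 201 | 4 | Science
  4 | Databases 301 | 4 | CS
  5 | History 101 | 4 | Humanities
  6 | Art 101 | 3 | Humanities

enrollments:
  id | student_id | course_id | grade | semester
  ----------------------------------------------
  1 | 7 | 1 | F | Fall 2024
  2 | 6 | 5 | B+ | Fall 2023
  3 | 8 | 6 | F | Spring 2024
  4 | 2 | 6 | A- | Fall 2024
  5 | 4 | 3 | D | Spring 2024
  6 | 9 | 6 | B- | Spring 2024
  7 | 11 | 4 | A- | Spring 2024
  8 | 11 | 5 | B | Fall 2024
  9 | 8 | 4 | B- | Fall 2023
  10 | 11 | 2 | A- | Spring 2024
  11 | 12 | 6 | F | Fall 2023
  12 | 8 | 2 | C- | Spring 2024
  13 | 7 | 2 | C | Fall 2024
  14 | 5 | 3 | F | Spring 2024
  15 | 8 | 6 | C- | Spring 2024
SELECT student_id, COUNT(DISTINCT course_id) AS distinct_course_count FROM enrollments GROUP BY student_id HAVING COUNT(DISTINCT course_id) >= 2

Execution result:
student_id | distinct_course_count
7 | 2
8 | 3
11 | 3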